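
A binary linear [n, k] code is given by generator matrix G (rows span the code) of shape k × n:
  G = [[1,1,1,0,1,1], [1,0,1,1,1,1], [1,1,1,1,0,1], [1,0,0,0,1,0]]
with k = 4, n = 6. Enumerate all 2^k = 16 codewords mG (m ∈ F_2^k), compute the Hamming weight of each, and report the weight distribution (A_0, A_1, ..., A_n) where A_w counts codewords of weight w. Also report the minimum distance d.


Weight distribution: A_0 = 1, A_2 = 6, A_3 = 4, A_4 = 1, A_5 = 4. Minimum distance d = 2.

Enumerate all 2^4 = 16 messages m ∈ F_2^4.
For each, compute codeword c = mG in F_2^6, then tally its weight.
  m = 0000 → c = 000000, weight = 0.
  m = 1000 → c = 111011, weight = 5.
  m = 0100 → c = 101111, weight = 5.
  m = 1100 → c = 010100, weight = 2.
  m = 0010 → c = 111101, weight = 5.
  m = 1010 → c = 000110, weight = 2.
  m = 0110 → c = 010010, weight = 2.
  m = 1110 → c = 101001, weight = 3.
  m = 0001 → c = 100010, weight = 2.
  m = 1001 → c = 011001, weight = 3.
  m = 0101 → c = 001101, weight = 3.
  m = 1101 → c = 110110, weight = 4.
  m = 0011 → c = 011111, weight = 5.
  m = 1011 → c = 100100, weight = 2.
  m = 0111 → c = 110000, weight = 2.
  m = 1111 → c = 001011, weight = 3.
Tally weights:
  weight 0: 1 codewords.
  weight 2: 6 codewords.
  weight 3: 4 codewords.
  weight 4: 1 codewords.
  weight 5: 4 codewords.
Minimum distance d = smallest w > 0 with A_w > 0 = 2.
Sanity: Σ A_w = 16 = 2^4 = 16 ✓.


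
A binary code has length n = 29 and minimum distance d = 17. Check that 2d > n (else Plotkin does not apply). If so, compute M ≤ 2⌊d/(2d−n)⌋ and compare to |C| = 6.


Plotkin bound M ≤ 6; given |C| = 6 ≤ bound (satisfied).

Check applicability: 2d = 34, n = 29.
2d − n = 5 > 0, so Plotkin applies.
Compute d/(2d−n) = 17/5 ≈ 3.4000.
⌊d/(2d−n)⌋ = 3.
Plotkin bound: M ≤ 2·3 = 6.
Given |C| = 6, check: satisfied.
This |C| is at the Plotkin bound.


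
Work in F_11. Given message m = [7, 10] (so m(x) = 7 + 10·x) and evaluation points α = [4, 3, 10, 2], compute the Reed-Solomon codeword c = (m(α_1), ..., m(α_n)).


c = [3, 4, 8, 5]

Message polynomial: m(x) = 7 + 10·x (mod 11).
For each evaluation point α_i, compute m(α_i) mod 11:
  α_1 = 4: Horner steps 10 → 3, so m(4) = 3.
  α_2 = 3: Horner steps 10 → 4, so m(3) = 4.
  α_3 = 10: Horner steps 10 → 8, so m(10) = 8.
  α_4 = 2: Horner steps 10 → 5, so m(2) = 5.
Codeword c = [3, 4, 8, 5] ∈ F_11^4.


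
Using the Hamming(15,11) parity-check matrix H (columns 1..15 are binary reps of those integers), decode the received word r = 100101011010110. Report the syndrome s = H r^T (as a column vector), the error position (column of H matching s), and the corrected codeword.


s = (1, 0, 1, 0)^T, error position = 10, corrected codeword c = 100101011110110

Compute s = H r^T mod 2 one row at a time:
  s_1 = 1 + 1 + 0 + 1 + 0 + 1 + 1 + 0 = 5 ≡ 1 (mod 2).
  s_2 = 1 + 0 + 1 + 0 + 0 + 1 + 1 + 0 = 4 ≡ 0 (mod 2).
  s_3 = 0 + 0 + 1 + 0 + 0 + 1 + 1 + 0 = 3 ≡ 1 (mod 2).
  s_4 = 1 + 0 + 0 + 0 + 1 + 1 + 1 + 0 = 4 ≡ 0 (mod 2).
s = (1, 0, 1, 0)^T — this equals column 10 of H (binary 1010), so error is at position 10.
Correct: flip bit 10 of r = 100101011010110 to get c = 100101011110110.


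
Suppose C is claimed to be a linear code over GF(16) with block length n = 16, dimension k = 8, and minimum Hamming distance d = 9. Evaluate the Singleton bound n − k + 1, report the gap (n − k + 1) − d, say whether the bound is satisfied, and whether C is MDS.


Singleton RHS = n − k + 1 = 9, slack = 0, bound satisfied, MDS.

Singleton bound: d ≤ n − k + 1.
Here n = 16, k = 8, so n − k + 1 = 9.
Given d = 9, check d ≤ 9: YES.
Slack = (n − k + 1) − d = 0.
The code is MDS (slack = 0).
Description: the claimed parameters are [16, 8, 9]_16; such a code would be MDS (meets Singleton bound).


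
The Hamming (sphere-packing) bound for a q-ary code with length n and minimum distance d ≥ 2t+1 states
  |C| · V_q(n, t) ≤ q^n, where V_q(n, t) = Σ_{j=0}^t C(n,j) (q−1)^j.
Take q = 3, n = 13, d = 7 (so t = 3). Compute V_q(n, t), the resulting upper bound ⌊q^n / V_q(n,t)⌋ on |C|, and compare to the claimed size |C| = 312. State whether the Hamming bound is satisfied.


V_q(n, t) = 2627, q^n = 1594323, Hamming bound = 606, |C| = 312 ≤ bound (satisfied).

Step 1: Compute V_q(n, t) = Σ_{j=0}^3 C(n, j) (q−1)^j.
  j = 0: C(13,0)·(2)^0 = 1·1 = 1.
  j = 1: C(13,1)·(2)^1 = 13·2 = 26.
  j = 2: C(13,2)·(2)^2 = 78·4 = 312.
  j = 3: C(13,3)·(2)^3 = 286·8 = 2288.
  V_q(n, t) = 1 + 26 + 312 + 2288 = 2627.
Step 2: q^n = 3^13 = 1594323.
Step 3: Hamming bound ⌊q^n / V_q(n,t)⌋ = ⌊1594323/2627⌋ = 606.
Step 4: Compare |C| = 312 to 606: satisfied.
The claimed |C| lies below the Hamming bound.


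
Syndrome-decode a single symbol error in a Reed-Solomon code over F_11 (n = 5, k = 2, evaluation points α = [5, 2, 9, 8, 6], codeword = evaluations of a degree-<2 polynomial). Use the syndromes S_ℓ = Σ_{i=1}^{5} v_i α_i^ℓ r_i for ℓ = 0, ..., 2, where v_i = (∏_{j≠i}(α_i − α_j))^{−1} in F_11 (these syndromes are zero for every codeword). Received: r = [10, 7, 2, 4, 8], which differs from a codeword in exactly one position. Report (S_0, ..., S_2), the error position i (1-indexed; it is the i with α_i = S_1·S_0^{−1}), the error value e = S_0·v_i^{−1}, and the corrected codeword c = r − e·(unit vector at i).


S = (10, 9, 7), error at position 2, error magnitude e = 2, c = [10, 5, 2, 4, 8].

Step 1: column multipliers v_i = (∏_{j≠i}(α_i − α_j))^{−1} mod 11.
  i = 1 (α = 5): (5−2)(5−9)(5−8)(5−6) = 3·(−4)·(−3)·(−1) = −36 ≡ 8, so v_1 = 8^{−1} = 7 (mod 11).
  i = 2 (α = 2): (2−5)(2−9)(2−8)(2−6) = (−3)·(−7)·(−6)·(−4) = 504 ≡ 9, so v_2 = 9^{−1} = 5 (mod 11).
  i = 3 (α = 9): (9−5)(9−2)(9−8)(9−6) = 4·7·1·3 = 84 ≡ 7, so v_3 = 7^{−1} = 8 (mod 11).
  i = 4 (α = 8): (8−5)(8−2)(8−9)(8−6) = 3·6·(−1)·2 = −36 ≡ 8, so v_4 = 8^{−1} = 7 (mod 11).
  i = 5 (α = 6): (6−5)(6−2)(6−9)(6−8) = 1·4·(−3)·(−2) = 24 ≡ 2, so v_5 = 2^{−1} = 6 (mod 11).
  v = [7, 5, 8, 7, 6].
Step 2: syndromes of r = [10, 7, 2, 4, 8] (all sums mod 11).
  S_0 = Σ v_i r_i = 7·10 + 5·7 + 8·2 + 7·4 + 6·8 = 197 ≡ 10.
  S_1 = Σ v_i α_i r_i = 7·5·10 + 5·2·7 + 8·9·2 + 7·8·4 + 6·6·8 = 1076 ≡ 9.
  α_i^2 mod 11 = [3, 4, 4, 9, 3].
  S_2 = Σ v_i α_i^2 r_i = 7·3·10 + 5·4·7 + 8·4·2 + 7·9·4 + 6·3·8 = 810 ≡ 7.
  S = (10, 9, 7) ≠ 0, so r is not a codeword (an error is present).
Step 3: locate the error. For a single error e at position i, S_ℓ = v_i·e·α_i^ℓ, so α_err = S_1/S_0.
  S_0^{−1} = 10^{−1} = 10 (mod 11), so α_err = 9·10 = 90 ≡ 2 = α_2. Error position i = 2.
  Consistency check: S_2/S_1 = 7·5 = 35 ≡ 2 = α_err ✓ (single-error assumption holds).
Step 4: error magnitude e = S_0/v_2 = S_0·∏_{j≠2}(α_2 − α_j) = 10·9 = 90 ≡ 2 (mod 11).
Step 5: correct position 2: c_2 = r_2 − e = 7 − 2 ≡ 5 (mod 11). Hence c = [10, 5, 2, 4, 8].
  Check: interpolating c through the α_i gives m(x) = 9 + 9·x (degree < 2) with m(α_i) = c_i for every i, so c is indeed a codeword.


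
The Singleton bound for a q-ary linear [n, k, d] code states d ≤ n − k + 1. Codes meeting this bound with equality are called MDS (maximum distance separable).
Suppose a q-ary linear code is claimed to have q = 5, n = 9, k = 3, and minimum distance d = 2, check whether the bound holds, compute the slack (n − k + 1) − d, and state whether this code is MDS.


Singleton RHS = n − k + 1 = 7, slack = 5, bound satisfied, not MDS.

Singleton bound: d ≤ n − k + 1.
Here n = 9, k = 3, so n − k + 1 = 7.
Given d = 2, check d ≤ 7: YES.
Slack = (n − k + 1) − d = 5.
The code is NOT MDS (slack = 5 > 0).
Description: the claimed parameters are [9, 3, 2]_5; such a code would be non-MDS.


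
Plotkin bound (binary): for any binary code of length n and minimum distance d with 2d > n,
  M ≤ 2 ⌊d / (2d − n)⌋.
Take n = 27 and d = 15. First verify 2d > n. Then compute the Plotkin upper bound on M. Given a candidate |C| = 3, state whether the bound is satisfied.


Plotkin bound M ≤ 10; given |C| = 3 ≤ bound (satisfied).

Check applicability: 2d = 30, n = 27.
2d − n = 3 > 0, so Plotkin applies.
Compute d/(2d−n) = 15/3 ≈ 5.0000.
⌊d/(2d−n)⌋ = 5.
Plotkin bound: M ≤ 2·5 = 10.
Given |C| = 3, check: satisfied.
This |C| is below the Plotkin bound.


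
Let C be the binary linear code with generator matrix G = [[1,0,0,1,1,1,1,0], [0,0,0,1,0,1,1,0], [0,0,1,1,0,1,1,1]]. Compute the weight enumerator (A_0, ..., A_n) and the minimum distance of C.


Weight distribution: A_0 = 1, A_2 = 2, A_3 = 1, A_4 = 1, A_5 = 2, A_7 = 1. Minimum distance d = 2.

Enumerate all 2^3 = 8 messages m ∈ F_2^3.
For each, compute codeword c = mG in F_2^8, then tally its weight.
  m = 000 → c = 00000000, weight = 0.
  m = 100 → c = 10011110, weight = 5.
  m = 010 → c = 00010110, weight = 3.
  m = 110 → c = 10001000, weight = 2.
  m = 001 → c = 00110111, weight = 5.
  m = 101 → c = 10101001, weight = 4.
  m = 011 → c = 00100001, weight = 2.
  m = 111 → c = 10111111, weight = 7.
Tally weights:
  weight 0: 1 codewords.
  weight 2: 2 codewords.
  weight 3: 1 codewords.
  weight 4: 1 codewords.
  weight 5: 2 codewords.
  weight 7: 1 codewords.
Minimum distance d = smallest w > 0 with A_w > 0 = 2.
Sanity: Σ A_w = 8 = 2^3 = 8 ✓.


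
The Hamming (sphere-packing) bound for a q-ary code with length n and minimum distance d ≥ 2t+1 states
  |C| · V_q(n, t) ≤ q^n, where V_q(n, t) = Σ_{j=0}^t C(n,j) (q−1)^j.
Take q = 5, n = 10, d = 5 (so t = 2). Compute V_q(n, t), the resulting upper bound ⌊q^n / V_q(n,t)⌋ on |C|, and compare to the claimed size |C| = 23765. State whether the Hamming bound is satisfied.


V_q(n, t) = 761, q^n = 9765625, Hamming bound = 12832, |C| = 23765 > bound (violated).

Step 1: Compute V_q(n, t) = Σ_{j=0}^2 C(n, j) (q−1)^j.
  j = 0: C(10,0)·(4)^0 = 1·1 = 1.
  j = 1: C(10,1)·(4)^1 = 10·4 = 40.
  j = 2: C(10,2)·(4)^2 = 45·16 = 720.
  V_q(n, t) = 1 + 40 + 720 = 761.
Step 2: q^n = 5^10 = 9765625.
Step 3: Hamming bound ⌊q^n / V_q(n,t)⌋ = ⌊9765625/761⌋ = 12832.
Step 4: Compare |C| = 23765 to 12832: violated.
The claimed |C| lies above the Hamming bound, so no 5-ary code of length 10 with d ≥ 5 can have 23765 codewords.


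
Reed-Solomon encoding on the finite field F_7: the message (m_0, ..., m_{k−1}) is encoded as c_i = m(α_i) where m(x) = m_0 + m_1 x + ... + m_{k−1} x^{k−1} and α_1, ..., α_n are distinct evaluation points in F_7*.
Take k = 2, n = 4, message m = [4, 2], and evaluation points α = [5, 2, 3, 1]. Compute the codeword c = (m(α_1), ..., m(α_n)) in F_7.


c = [0, 1, 3, 6]

Message polynomial: m(x) = 4 + 2·x (mod 7).
For each evaluation point α_i, compute m(α_i) mod 7:
  α_1 = 5: Horner steps 2 → 0, so m(5) = 0.
  α_2 = 2: Horner steps 2 → 1, so m(2) = 1.
  α_3 = 3: Horner steps 2 → 3, so m(3) = 3.
  α_4 = 1: Horner steps 2 → 6, so m(1) = 6.
Codeword c = [0, 1, 3, 6] ∈ F_7^4.


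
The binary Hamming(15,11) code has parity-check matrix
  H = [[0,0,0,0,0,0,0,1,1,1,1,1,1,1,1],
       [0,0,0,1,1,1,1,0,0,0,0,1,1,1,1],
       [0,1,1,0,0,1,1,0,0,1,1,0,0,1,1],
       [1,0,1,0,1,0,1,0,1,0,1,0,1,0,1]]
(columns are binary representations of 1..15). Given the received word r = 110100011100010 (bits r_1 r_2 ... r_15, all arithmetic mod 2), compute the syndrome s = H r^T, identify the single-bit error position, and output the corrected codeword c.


s = (0, 0, 1, 0)^T, error position = 2, corrected codeword c = 100100011100010

Compute s = H r^T mod 2 one row at a time:
  s_1 = 1 + 1 + 1 + 0 + 0 + 0 + 1 + 0 = 4 ≡ 0 (mod 2).
  s_2 = 1 + 0 + 0 + 0 + 0 + 0 + 1 + 0 = 2 ≡ 0 (mod 2).
  s_3 = 1 + 0 + 0 + 0 + 1 + 0 + 1 + 0 = 3 ≡ 1 (mod 2).
  s_4 = 1 + 0 + 0 + 0 + 1 + 0 + 0 + 0 = 2 ≡ 0 (mod 2).
s = (0, 0, 1, 0)^T — this equals column 2 of H (binary 0010), so error is at position 2.
Correct: flip bit 2 of r = 110100011100010 to get c = 100100011100010.


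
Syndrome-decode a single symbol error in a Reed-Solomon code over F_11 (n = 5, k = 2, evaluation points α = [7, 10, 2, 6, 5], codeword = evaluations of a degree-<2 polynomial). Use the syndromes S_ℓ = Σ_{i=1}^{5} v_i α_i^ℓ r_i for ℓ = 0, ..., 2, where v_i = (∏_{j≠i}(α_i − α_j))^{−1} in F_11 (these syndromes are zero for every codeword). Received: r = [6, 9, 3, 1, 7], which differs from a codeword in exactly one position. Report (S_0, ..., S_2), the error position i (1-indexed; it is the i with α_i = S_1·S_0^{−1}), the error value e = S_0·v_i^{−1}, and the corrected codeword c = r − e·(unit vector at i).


S = (3, 8, 3), error at position 2, error magnitude e = 10, c = [6, 10, 3, 1, 7].

Step 1: column multipliers v_i = (∏_{j≠i}(α_i − α_j))^{−1} mod 11.
  i = 1 (α = 7): (7−10)(7−2)(7−6)(7−5) = (−3)·5·1·2 = −30 ≡ 3, so v_1 = 3^{−1} = 4 (mod 11).
  i = 2 (α = 10): (10−7)(10−2)(10−6)(10−5) = 3·8·4·5 = 480 ≡ 7, so v_2 = 7^{−1} = 8 (mod 11).
  i = 3 (α = 2): (2−7)(2−10)(2−6)(2−5) = (−5)·(−8)·(−4)·(−3) = 480 ≡ 7, so v_3 = 7^{−1} = 8 (mod 11).
  i = 4 (α = 6): (6−7)(6−10)(6−2)(6−5) = (−1)·(−4)·4·1 = 16 ≡ 5, so v_4 = 5^{−1} = 9 (mod 11).
  i = 5 (α = 5): (5−7)(5−10)(5−2)(5−6) = (−2)·(−5)·3·(−1) = −30 ≡ 3, so v_5 = 3^{−1} = 4 (mod 11).
  v = [4, 8, 8, 9, 4].
Step 2: syndromes of r = [6, 9, 3, 1, 7] (all sums mod 11).
  S_0 = Σ v_i r_i = 4·6 + 8·9 + 8·3 + 9·1 + 4·7 = 157 ≡ 3.
  S_1 = Σ v_i α_i r_i = 4·7·6 + 8·10·9 + 8·2·3 + 9·6·1 + 4·5·7 = 1130 ≡ 8.
  α_i^2 mod 11 = [5, 1, 4, 3, 3].
  S_2 = Σ v_i α_i^2 r_i = 4·5·6 + 8·1·9 + 8·4·3 + 9·3·1 + 4·3·7 = 399 ≡ 3.
  S = (3, 8, 3) ≠ 0, so r is not a codeword (an error is present).
Step 3: locate the error. For a single error e at position i, S_ℓ = v_i·e·α_i^ℓ, so α_err = S_1/S_0.
  S_0^{−1} = 3^{−1} = 4 (mod 11), so α_err = 8·4 = 32 ≡ 10 = α_2. Error position i = 2.
  Consistency check: S_2/S_1 = 3·7 = 21 ≡ 10 = α_err ✓ (single-error assumption holds).
Step 4: error magnitude e = S_0/v_2 = S_0·∏_{j≠2}(α_2 − α_j) = 3·7 = 21 ≡ 10 (mod 11).
Step 5: correct position 2: c_2 = r_2 − e = 9 − 10 ≡ 10 (mod 11). Hence c = [6, 10, 3, 1, 7].
  Check: interpolating c through the α_i gives m(x) = 4 + 5·x (degree < 2) with m(α_i) = c_i for every i, so c is indeed a codeword.


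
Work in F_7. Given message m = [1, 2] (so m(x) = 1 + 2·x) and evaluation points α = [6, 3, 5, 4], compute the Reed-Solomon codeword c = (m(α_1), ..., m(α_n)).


c = [6, 0, 4, 2]

Message polynomial: m(x) = 1 + 2·x (mod 7).
For each evaluation point α_i, compute m(α_i) mod 7:
  α_1 = 6: Horner steps 2 → 6, so m(6) = 6.
  α_2 = 3: Horner steps 2 → 0, so m(3) = 0.
  α_3 = 5: Horner steps 2 → 4, so m(5) = 4.
  α_4 = 4: Horner steps 2 → 2, so m(4) = 2.
Codeword c = [6, 0, 4, 2] ∈ F_7^4.


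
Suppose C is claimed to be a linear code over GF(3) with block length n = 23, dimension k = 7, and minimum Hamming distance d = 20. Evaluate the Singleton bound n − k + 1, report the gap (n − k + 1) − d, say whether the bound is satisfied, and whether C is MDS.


Singleton RHS = n − k + 1 = 17, slack = -3, bound violated (no such code; not MDS).

Singleton bound: d ≤ n − k + 1.
Here n = 23, k = 7, so n − k + 1 = 17.
Given d = 20, check d ≤ 17: NO.
Slack = (n − k + 1) − d = -3.
The slack is negative: d = 20 exceeds n − k + 1 = 17 by 3, so the Singleton bound is violated and no linear [23, 7, 20]_3 code can exist. In particular it is not MDS (MDS requires d = n − k + 1 exactly).
Description: the claimed parameters are [23, 7, 20]_3; such a code would be impossible (violates the Singleton bound).


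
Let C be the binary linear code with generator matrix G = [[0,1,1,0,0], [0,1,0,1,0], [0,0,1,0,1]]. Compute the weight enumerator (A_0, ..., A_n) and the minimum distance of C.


Weight distribution: A_0 = 1, A_2 = 6, A_4 = 1. Minimum distance d = 2.

Enumerate all 2^3 = 8 messages m ∈ F_2^3.
For each, compute codeword c = mG in F_2^5, then tally its weight.
  m = 000 → c = 00000, weight = 0.
  m = 100 → c = 01100, weight = 2.
  m = 010 → c = 01010, weight = 2.
  m = 110 → c = 00110, weight = 2.
  m = 001 → c = 00101, weight = 2.
  m = 101 → c = 01001, weight = 2.
  m = 011 → c = 01111, weight = 4.
  m = 111 → c = 00011, weight = 2.
Tally weights:
  weight 0: 1 codewords.
  weight 2: 6 codewords.
  weight 4: 1 codewords.
Minimum distance d = smallest w > 0 with A_w > 0 = 2.
Sanity: Σ A_w = 8 = 2^3 = 8 ✓.


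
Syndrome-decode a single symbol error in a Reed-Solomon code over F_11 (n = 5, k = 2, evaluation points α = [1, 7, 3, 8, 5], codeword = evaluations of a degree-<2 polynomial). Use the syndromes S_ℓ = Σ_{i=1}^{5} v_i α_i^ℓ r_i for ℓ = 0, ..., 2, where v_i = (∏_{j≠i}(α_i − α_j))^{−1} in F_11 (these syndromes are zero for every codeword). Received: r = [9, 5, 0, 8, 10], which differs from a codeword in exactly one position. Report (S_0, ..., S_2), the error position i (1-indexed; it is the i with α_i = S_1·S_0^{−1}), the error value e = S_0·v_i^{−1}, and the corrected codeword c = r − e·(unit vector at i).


S = (5, 4, 1), error at position 3, error magnitude e = 7, c = [9, 5, 4, 8, 10].

Step 1: column multipliers v_i = (∏_{j≠i}(α_i − α_j))^{−1} mod 11.
  i = 1 (α = 1): (1−7)(1−3)(1−8)(1−5) = (−6)·(−2)·(−7)·(−4) = 336 ≡ 6, so v_1 = 6^{−1} = 2 (mod 11).
  i = 2 (α = 7): (7−1)(7−3)(7−8)(7−5) = 6·4·(−1)·2 = −48 ≡ 7, so v_2 = 7^{−1} = 8 (mod 11).
  i = 3 (α = 3): (3−1)(3−7)(3−8)(3−5) = 2·(−4)·(−5)·(−2) = −80 ≡ 8, so v_3 = 8^{−1} = 7 (mod 11).
  i = 4 (α = 8): (8−1)(8−7)(8−3)(8−5) = 7·1·5·3 = 105 ≡ 6, so v_4 = 6^{−1} = 2 (mod 11).
  i = 5 (α = 5): (5−1)(5−7)(5−3)(5−8) = 4·(−2)·2·(−3) = 48 ≡ 4, so v_5 = 4^{−1} = 3 (mod 11).
  v = [2, 8, 7, 2, 3].
Step 2: syndromes of r = [9, 5, 0, 8, 10] (all sums mod 11).
  S_0 = Σ v_i r_i = 2·9 + 8·5 + 7·0 + 2·8 + 3·10 = 104 ≡ 5.
  S_1 = Σ v_i α_i r_i = 2·1·9 + 8·7·5 + 7·3·0 + 2·8·8 + 3·5·10 = 576 ≡ 4.
  α_i^2 mod 11 = [1, 5, 9, 9, 3].
  S_2 = Σ v_i α_i^2 r_i = 2·1·9 + 8·5·5 + 7·9·0 + 2·9·8 + 3·3·10 = 452 ≡ 1.
  S = (5, 4, 1) ≠ 0, so r is not a codeword (an error is present).
Step 3: locate the error. For a single error e at position i, S_ℓ = v_i·e·α_i^ℓ, so α_err = S_1/S_0.
  S_0^{−1} = 5^{−1} = 9 (mod 11), so α_err = 4·9 = 36 ≡ 3 = α_3. Error position i = 3.
  Consistency check: S_2/S_1 = 1·3 = 3 ≡ 3 = α_err ✓ (single-error assumption holds).
Step 4: error magnitude e = S_0/v_3 = S_0·∏_{j≠3}(α_3 − α_j) = 5·8 = 40 ≡ 7 (mod 11).
Step 5: correct position 3: c_3 = r_3 − e = 0 − 7 ≡ 4 (mod 11). Hence c = [9, 5, 4, 8, 10].
  Check: interpolating c through the α_i gives m(x) = 6 + 3·x (degree < 2) with m(α_i) = c_i for every i, so c is indeed a codeword.


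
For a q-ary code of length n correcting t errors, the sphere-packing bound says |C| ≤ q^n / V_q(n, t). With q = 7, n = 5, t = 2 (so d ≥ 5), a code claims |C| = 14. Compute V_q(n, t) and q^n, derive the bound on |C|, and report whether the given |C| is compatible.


V_q(n, t) = 391, q^n = 16807, Hamming bound = 42, |C| = 14 ≤ bound (satisfied).

Step 1: Compute V_q(n, t) = Σ_{j=0}^2 C(n, j) (q−1)^j.
  j = 0: C(5,0)·(6)^0 = 1·1 = 1.
  j = 1: C(5,1)·(6)^1 = 5·6 = 30.
  j = 2: C(5,2)·(6)^2 = 10·36 = 360.
  V_q(n, t) = 1 + 30 + 360 = 391.
Step 2: q^n = 7^5 = 16807.
Step 3: Hamming bound ⌊q^n / V_q(n,t)⌋ = ⌊16807/391⌋ = 42.
Step 4: Compare |C| = 14 to 42: satisfied.
The claimed |C| lies below the Hamming bound.


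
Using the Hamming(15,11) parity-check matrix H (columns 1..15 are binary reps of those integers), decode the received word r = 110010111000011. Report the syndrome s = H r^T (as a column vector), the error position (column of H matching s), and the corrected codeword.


s = (0, 0, 0, 1)^T, error position = 1, corrected codeword c = 010010111000011

Compute s = H r^T mod 2 one row at a time:
  s_1 = 1 + 1 + 0 + 0 + 0 + 0 + 1 + 1 = 4 ≡ 0 (mod 2).
  s_2 = 0 + 1 + 0 + 1 + 0 + 0 + 1 + 1 = 4 ≡ 0 (mod 2).
  s_3 = 1 + 0 + 0 + 1 + 0 + 0 + 1 + 1 = 4 ≡ 0 (mod 2).
  s_4 = 1 + 0 + 1 + 1 + 1 + 0 + 0 + 1 = 5 ≡ 1 (mod 2).
s = (0, 0, 0, 1)^T — this equals column 1 of H (binary 0001), so error is at position 1.
Correct: flip bit 1 of r = 110010111000011 to get c = 010010111000011.


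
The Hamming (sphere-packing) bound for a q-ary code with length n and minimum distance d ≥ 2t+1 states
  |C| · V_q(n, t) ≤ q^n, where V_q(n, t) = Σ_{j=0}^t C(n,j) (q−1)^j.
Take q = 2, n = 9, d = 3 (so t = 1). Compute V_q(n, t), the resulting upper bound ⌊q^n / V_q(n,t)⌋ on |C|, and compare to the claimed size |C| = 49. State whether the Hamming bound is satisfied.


V_q(n, t) = 10, q^n = 512, Hamming bound = 51, |C| = 49 ≤ bound (satisfied).

Step 1: Compute V_q(n, t) = Σ_{j=0}^1 C(n, j) (q−1)^j.
  j = 0: C(9,0)·(1)^0 = 1·1 = 1.
  j = 1: C(9,1)·(1)^1 = 9·1 = 9.
  V_q(n, t) = 1 + 9 = 10.
Step 2: q^n = 2^9 = 512.
Step 3: Hamming bound ⌊q^n / V_q(n,t)⌋ = ⌊512/10⌋ = 51.
Step 4: Compare |C| = 49 to 51: satisfied.
The claimed |C| lies below the Hamming bound.


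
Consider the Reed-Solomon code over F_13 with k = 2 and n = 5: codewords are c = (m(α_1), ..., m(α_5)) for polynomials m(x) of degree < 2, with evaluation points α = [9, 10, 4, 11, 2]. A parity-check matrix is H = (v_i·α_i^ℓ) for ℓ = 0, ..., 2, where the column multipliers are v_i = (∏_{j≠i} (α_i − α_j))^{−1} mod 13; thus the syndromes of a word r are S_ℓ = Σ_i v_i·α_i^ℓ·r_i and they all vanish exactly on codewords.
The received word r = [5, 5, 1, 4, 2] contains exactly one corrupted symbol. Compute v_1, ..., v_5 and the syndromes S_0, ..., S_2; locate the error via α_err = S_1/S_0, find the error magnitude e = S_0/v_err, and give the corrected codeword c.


S = (5, 11, 6), error at position 2, error magnitude e = 7, c = [5, 11, 1, 4, 2].

Step 1: column multipliers v_i = (∏_{j≠i}(α_i − α_j))^{−1} mod 13.
  i = 1 (α = 9): (9−10)(9−4)(9−11)(9−2) = (−1)·5·(−2)·7 = 70 ≡ 5, so v_1 = 5^{−1} = 8 (mod 13).
  i = 2 (α = 10): (10−9)(10−4)(10−11)(10−2) = 1·6·(−1)·8 = −48 ≡ 4, so v_2 = 4^{−1} = 10 (mod 13).
  i = 3 (α = 4): (4−9)(4−10)(4−11)(4−2) = (−5)·(−6)·(−7)·2 = −420 ≡ 9, so v_3 = 9^{−1} = 3 (mod 13).
  i = 4 (α = 11): (11−9)(11−10)(11−4)(11−2) = 2·1·7·9 = 126 ≡ 9, so v_4 = 9^{−1} = 3 (mod 13).
  i = 5 (α = 2): (2−9)(2−10)(2−4)(2−11) = (−7)·(−8)·(−2)·(−9) = 1008 ≡ 7, so v_5 = 7^{−1} = 2 (mod 13).
  v = [8, 10, 3, 3, 2].
Step 2: syndromes of r = [5, 5, 1, 4, 2] (all sums mod 13).
  S_0 = Σ v_i r_i = 8·5 + 10·5 + 3·1 + 3·4 + 2·2 = 109 ≡ 5.
  S_1 = Σ v_i α_i r_i = 8·9·5 + 10·10·5 + 3·4·1 + 3·11·4 + 2·2·2 = 1012 ≡ 11.
  α_i^2 mod 13 = [3, 9, 3, 4, 4].
  S_2 = Σ v_i α_i^2 r_i = 8·3·5 + 10·9·5 + 3·3·1 + 3·4·4 + 2·4·2 = 643 ≡ 6.
  S = (5, 11, 6) ≠ 0, so r is not a codeword (an error is present).
Step 3: locate the error. For a single error e at position i, S_ℓ = v_i·e·α_i^ℓ, so α_err = S_1/S_0.
  S_0^{−1} = 5^{−1} = 8 (mod 13), so α_err = 11·8 = 88 ≡ 10 = α_2. Error position i = 2.
  Consistency check: S_2/S_1 = 6·6 = 36 ≡ 10 = α_err ✓ (single-error assumption holds).
Step 4: error magnitude e = S_0/v_2 = S_0·∏_{j≠2}(α_2 − α_j) = 5·4 = 20 ≡ 7 (mod 13).
Step 5: correct position 2: c_2 = r_2 − e = 5 − 7 ≡ 11 (mod 13). Hence c = [5, 11, 1, 4, 2].
  Check: interpolating c through the α_i gives m(x) = 3 + 6·x (degree < 2) with m(α_i) = c_i for every i, so c is indeed a codeword.


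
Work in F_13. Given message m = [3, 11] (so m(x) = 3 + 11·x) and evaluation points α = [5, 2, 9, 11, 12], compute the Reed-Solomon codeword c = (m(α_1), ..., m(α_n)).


c = [6, 12, 11, 7, 5]

Message polynomial: m(x) = 3 + 11·x (mod 13).
For each evaluation point α_i, compute m(α_i) mod 13:
  α_1 = 5: Horner steps 11 → 6, so m(5) = 6.
  α_2 = 2: Horner steps 11 → 12, so m(2) = 12.
  α_3 = 9: Horner steps 11 → 11, so m(9) = 11.
  α_4 = 11: Horner steps 11 → 7, so m(11) = 7.
  α_5 = 12: Horner steps 11 → 5, so m(12) = 5.
Codeword c = [6, 12, 11, 7, 5] ∈ F_13^5.


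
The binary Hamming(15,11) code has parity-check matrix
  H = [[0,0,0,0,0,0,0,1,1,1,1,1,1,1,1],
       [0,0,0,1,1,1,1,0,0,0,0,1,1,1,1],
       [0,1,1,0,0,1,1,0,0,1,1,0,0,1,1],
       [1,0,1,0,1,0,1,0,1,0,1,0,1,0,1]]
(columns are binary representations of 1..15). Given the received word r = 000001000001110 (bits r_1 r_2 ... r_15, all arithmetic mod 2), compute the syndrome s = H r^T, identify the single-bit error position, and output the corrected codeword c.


s = (1, 0, 0, 1)^T, error position = 9, corrected codeword c = 000001001001110

Compute s = H r^T mod 2 one row at a time:
  s_1 = 0 + 0 + 0 + 0 + 1 + 1 + 1 + 0 = 3 ≡ 1 (mod 2).
  s_2 = 0 + 0 + 1 + 0 + 1 + 1 + 1 + 0 = 4 ≡ 0 (mod 2).
  s_3 = 0 + 0 + 1 + 0 + 0 + 0 + 1 + 0 = 2 ≡ 0 (mod 2).
  s_4 = 0 + 0 + 0 + 0 + 0 + 0 + 1 + 0 = 1 ≡ 1 (mod 2).
s = (1, 0, 0, 1)^T — this equals column 9 of H (binary 1001), so error is at position 9.
Correct: flip bit 9 of r = 000001000001110 to get c = 000001001001110.


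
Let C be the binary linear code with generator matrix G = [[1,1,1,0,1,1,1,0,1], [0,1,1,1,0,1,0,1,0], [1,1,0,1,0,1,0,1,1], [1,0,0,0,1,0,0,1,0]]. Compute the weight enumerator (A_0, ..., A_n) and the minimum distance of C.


Weight distribution: A_0 = 1, A_3 = 3, A_4 = 3, A_5 = 4, A_6 = 4, A_7 = 1. Minimum distance d = 3.

Enumerate all 2^4 = 16 messages m ∈ F_2^4.
For each, compute codeword c = mG in F_2^9, then tally its weight.
  m = 0000 → c = 000000000, weight = 0.
  m = 1000 → c = 111011101, weight = 7.
  m = 0100 → c = 011101010, weight = 5.
  m = 1100 → c = 100110111, weight = 6.
  m = 0010 → c = 110101011, weight = 6.
  m = 1010 → c = 001110110, weight = 5.
  m = 0110 → c = 101000001, weight = 3.
  m = 1110 → c = 010011100, weight = 4.
  m = 0001 → c = 100010010, weight = 3.
  m = 1001 → c = 011001111, weight = 6.
  m = 0101 → c = 111111000, weight = 6.
  m = 1101 → c = 000100101, weight = 3.
  m = 0011 → c = 010111001, weight = 5.
  m = 1011 → c = 101100100, weight = 4.
  m = 0111 → c = 001010011, weight = 4.
  m = 1111 → c = 110001110, weight = 5.
Tally weights:
  weight 0: 1 codewords.
  weight 3: 3 codewords.
  weight 4: 3 codewords.
  weight 5: 4 codewords.
  weight 6: 4 codewords.
  weight 7: 1 codewords.
Minimum distance d = smallest w > 0 with A_w > 0 = 3.
Sanity: Σ A_w = 16 = 2^4 = 16 ✓.


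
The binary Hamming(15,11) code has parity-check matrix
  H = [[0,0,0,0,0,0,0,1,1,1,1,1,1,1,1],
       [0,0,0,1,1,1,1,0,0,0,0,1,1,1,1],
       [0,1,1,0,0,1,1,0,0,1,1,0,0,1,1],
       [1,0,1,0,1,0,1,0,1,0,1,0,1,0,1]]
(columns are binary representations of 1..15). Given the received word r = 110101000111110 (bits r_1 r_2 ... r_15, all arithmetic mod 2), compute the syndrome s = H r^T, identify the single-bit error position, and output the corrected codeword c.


s = (1, 1, 1, 1)^T, error position = 15, corrected codeword c = 110101000111111

Compute s = H r^T mod 2 one row at a time:
  s_1 = 0 + 0 + 1 + 1 + 1 + 1 + 1 + 0 = 5 ≡ 1 (mod 2).
  s_2 = 1 + 0 + 1 + 0 + 1 + 1 + 1 + 0 = 5 ≡ 1 (mod 2).
  s_3 = 1 + 0 + 1 + 0 + 1 + 1 + 1 + 0 = 5 ≡ 1 (mod 2).
  s_4 = 1 + 0 + 0 + 0 + 0 + 1 + 1 + 0 = 3 ≡ 1 (mod 2).
s = (1, 1, 1, 1)^T — this equals column 15 of H (binary 1111), so error is at position 15.
Correct: flip bit 15 of r = 110101000111110 to get c = 110101000111111.


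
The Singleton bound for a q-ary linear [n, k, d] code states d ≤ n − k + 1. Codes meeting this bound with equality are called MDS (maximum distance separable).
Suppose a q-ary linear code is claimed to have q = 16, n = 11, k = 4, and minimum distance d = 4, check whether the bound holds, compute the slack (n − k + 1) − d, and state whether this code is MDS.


Singleton RHS = n − k + 1 = 8, slack = 4, bound satisfied, not MDS.

Singleton bound: d ≤ n − k + 1.
Here n = 11, k = 4, so n − k + 1 = 8.
Given d = 4, check d ≤ 8: YES.
Slack = (n − k + 1) − d = 4.
The code is NOT MDS (slack = 4 > 0).
Description: the claimed parameters are [11, 4, 4]_16; such a code would be non-MDS.


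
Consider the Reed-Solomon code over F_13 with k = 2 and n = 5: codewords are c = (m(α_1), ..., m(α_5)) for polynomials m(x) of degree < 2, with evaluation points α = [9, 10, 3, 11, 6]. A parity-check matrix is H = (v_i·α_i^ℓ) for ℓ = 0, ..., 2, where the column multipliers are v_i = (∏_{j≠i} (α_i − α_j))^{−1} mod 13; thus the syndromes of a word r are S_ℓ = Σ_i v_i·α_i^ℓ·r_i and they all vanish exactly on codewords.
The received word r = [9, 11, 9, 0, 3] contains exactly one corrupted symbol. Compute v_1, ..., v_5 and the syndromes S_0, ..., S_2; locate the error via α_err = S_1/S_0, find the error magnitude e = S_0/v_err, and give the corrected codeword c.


S = (11, 7, 8), error at position 3, error magnitude e = 12, c = [9, 11, 10, 0, 3].

Step 1: column multipliers v_i = (∏_{j≠i}(α_i − α_j))^{−1} mod 13.
  i = 1 (α = 9): (9−10)(9−3)(9−11)(9−6) = (−1)·6·(−2)·3 = 36 ≡ 10, so v_1 = 10^{−1} = 4 (mod 13).
  i = 2 (α = 10): (10−9)(10−3)(10−11)(10−6) = 1·7·(−1)·4 = −28 ≡ 11, so v_2 = 11^{−1} = 6 (mod 13).
  i = 3 (α = 3): (3−9)(3−10)(3−11)(3−6) = (−6)·(−7)·(−8)·(−3) = 1008 ≡ 7, so v_3 = 7^{−1} = 2 (mod 13).
  i = 4 (α = 11): (11−9)(11−10)(11−3)(11−6) = 2·1·8·5 = 80 ≡ 2, so v_4 = 2^{−1} = 7 (mod 13).
  i = 5 (α = 6): (6−9)(6−10)(6−3)(6−11) = (−3)·(−4)·3·(−5) = −180 ≡ 2, so v_5 = 2^{−1} = 7 (mod 13).
  v = [4, 6, 2, 7, 7].
Step 2: syndromes of r = [9, 11, 9, 0, 3] (all sums mod 13).
  S_0 = Σ v_i r_i = 4·9 + 6·11 + 2·9 + 7·0 + 7·3 = 141 ≡ 11.
  S_1 = Σ v_i α_i r_i = 4·9·9 + 6·10·11 + 2·3·9 + 7·11·0 + 7·6·3 = 1164 ≡ 7.
  α_i^2 mod 13 = [3, 9, 9, 4, 10].
  S_2 = Σ v_i α_i^2 r_i = 4·3·9 + 6·9·11 + 2·9·9 + 7·4·0 + 7·10·3 = 1074 ≡ 8.
  S = (11, 7, 8) ≠ 0, so r is not a codeword (an error is present).
Step 3: locate the error. For a single error e at position i, S_ℓ = v_i·e·α_i^ℓ, so α_err = S_1/S_0.
  S_0^{−1} = 11^{−1} = 6 (mod 13), so α_err = 7·6 = 42 ≡ 3 = α_3. Error position i = 3.
  Consistency check: S_2/S_1 = 8·2 = 16 ≡ 3 = α_err ✓ (single-error assumption holds).
Step 4: error magnitude e = S_0/v_3 = S_0·∏_{j≠3}(α_3 − α_j) = 11·7 = 77 ≡ 12 (mod 13).
Step 5: correct position 3: c_3 = r_3 − e = 9 − 12 ≡ 10 (mod 13). Hence c = [9, 11, 10, 0, 3].
  Check: interpolating c through the α_i gives m(x) = 4 + 2·x (degree < 2) with m(α_i) = c_i for every i, so c is indeed a codeword.


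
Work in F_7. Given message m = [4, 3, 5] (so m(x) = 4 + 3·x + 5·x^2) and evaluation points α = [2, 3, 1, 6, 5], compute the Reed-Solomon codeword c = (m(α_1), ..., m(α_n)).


c = [2, 2, 5, 6, 4]

Message polynomial: m(x) = 4 + 3·x + 5·x^2 (mod 7).
For each evaluation point α_i, compute m(α_i) mod 7:
  α_1 = 2: Horner steps 5 → 6 → 2, so m(2) = 2.
  α_2 = 3: Horner steps 5 → 4 → 2, so m(3) = 2.
  α_3 = 1: Horner steps 5 → 1 → 5, so m(1) = 5.
  α_4 = 6: Horner steps 5 → 5 → 6, so m(6) = 6.
  α_5 = 5: Horner steps 5 → 0 → 4, so m(5) = 4.
Codeword c = [2, 2, 5, 6, 4] ∈ F_7^5.


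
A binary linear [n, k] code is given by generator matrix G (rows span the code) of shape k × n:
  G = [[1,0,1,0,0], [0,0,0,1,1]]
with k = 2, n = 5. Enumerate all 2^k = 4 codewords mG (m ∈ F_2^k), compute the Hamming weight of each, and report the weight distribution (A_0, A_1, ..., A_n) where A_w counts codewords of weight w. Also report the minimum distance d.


Weight distribution: A_0 = 1, A_2 = 2, A_4 = 1. Minimum distance d = 2.

Enumerate all 2^2 = 4 messages m ∈ F_2^2.
For each, compute codeword c = mG in F_2^5, then tally its weight.
  m = 00 → c = 00000, weight = 0.
  m = 10 → c = 10100, weight = 2.
  m = 01 → c = 00011, weight = 2.
  m = 11 → c = 10111, weight = 4.
Tally weights:
  weight 0: 1 codewords.
  weight 2: 2 codewords.
  weight 4: 1 codewords.
Minimum distance d = smallest w > 0 with A_w > 0 = 2.
Sanity: Σ A_w = 4 = 2^2 = 4 ✓.


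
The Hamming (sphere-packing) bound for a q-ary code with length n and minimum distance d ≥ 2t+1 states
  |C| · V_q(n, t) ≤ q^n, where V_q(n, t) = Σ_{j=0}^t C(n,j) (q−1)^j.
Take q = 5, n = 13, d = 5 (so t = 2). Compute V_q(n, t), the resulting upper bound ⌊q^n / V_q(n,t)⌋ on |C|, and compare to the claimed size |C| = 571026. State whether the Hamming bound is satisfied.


V_q(n, t) = 1301, q^n = 1220703125, Hamming bound = 938280, |C| = 571026 ≤ bound (satisfied).

Step 1: Compute V_q(n, t) = Σ_{j=0}^2 C(n, j) (q−1)^j.
  j = 0: C(13,0)·(4)^0 = 1·1 = 1.
  j = 1: C(13,1)·(4)^1 = 13·4 = 52.
  j = 2: C(13,2)·(4)^2 = 78·16 = 1248.
  V_q(n, t) = 1 + 52 + 1248 = 1301.
Step 2: q^n = 5^13 = 1220703125.
Step 3: Hamming bound ⌊q^n / V_q(n,t)⌋ = ⌊1220703125/1301⌋ = 938280.
Step 4: Compare |C| = 571026 to 938280: satisfied.
The claimed |C| lies below the Hamming bound.


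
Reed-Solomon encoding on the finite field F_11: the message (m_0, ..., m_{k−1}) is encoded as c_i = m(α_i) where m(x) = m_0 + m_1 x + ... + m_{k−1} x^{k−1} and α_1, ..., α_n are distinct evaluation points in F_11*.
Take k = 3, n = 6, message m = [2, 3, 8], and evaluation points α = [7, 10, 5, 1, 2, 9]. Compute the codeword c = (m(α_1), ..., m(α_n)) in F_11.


c = [8, 7, 8, 2, 7, 6]

Message polynomial: m(x) = 2 + 3·x + 8·x^2 (mod 11).
For each evaluation point α_i, compute m(α_i) mod 11:
  α_1 = 7: Horner steps 8 → 4 → 8, so m(7) = 8.
  α_2 = 10: Horner steps 8 → 6 → 7, so m(10) = 7.
  α_3 = 5: Horner steps 8 → 10 → 8, so m(5) = 8.
  α_4 = 1: Horner steps 8 → 0 → 2, so m(1) = 2.
  α_5 = 2: Horner steps 8 → 8 → 7, so m(2) = 7.
  α_6 = 9: Horner steps 8 → 9 → 6, so m(9) = 6.
Codeword c = [8, 7, 8, 2, 7, 6] ∈ F_11^6.


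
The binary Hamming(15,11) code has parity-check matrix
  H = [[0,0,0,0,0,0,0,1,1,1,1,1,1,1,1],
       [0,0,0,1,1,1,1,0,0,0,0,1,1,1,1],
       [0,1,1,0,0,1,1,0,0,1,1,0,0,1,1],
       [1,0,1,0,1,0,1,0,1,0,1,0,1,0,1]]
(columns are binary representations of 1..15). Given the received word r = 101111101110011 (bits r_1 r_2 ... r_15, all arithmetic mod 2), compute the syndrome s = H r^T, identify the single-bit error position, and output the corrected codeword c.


s = (1, 0, 1, 1)^T, error position = 11, corrected codeword c = 101111101100011

Compute s = H r^T mod 2 one row at a time:
  s_1 = 0 + 1 + 1 + 1 + 0 + 0 + 1 + 1 = 5 ≡ 1 (mod 2).
  s_2 = 1 + 1 + 1 + 1 + 0 + 0 + 1 + 1 = 6 ≡ 0 (mod 2).
  s_3 = 0 + 1 + 1 + 1 + 1 + 1 + 1 + 1 = 7 ≡ 1 (mod 2).
  s_4 = 1 + 1 + 1 + 1 + 1 + 1 + 0 + 1 = 7 ≡ 1 (mod 2).
s = (1, 0, 1, 1)^T — this equals column 11 of H (binary 1011), so error is at position 11.
Correct: flip bit 11 of r = 101111101110011 to get c = 101111101100011.


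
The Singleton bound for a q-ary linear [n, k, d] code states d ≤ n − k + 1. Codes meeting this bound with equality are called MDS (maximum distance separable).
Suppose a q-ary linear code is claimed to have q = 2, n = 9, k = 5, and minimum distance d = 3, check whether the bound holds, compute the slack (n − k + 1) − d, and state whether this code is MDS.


Singleton RHS = n − k + 1 = 5, slack = 2, bound satisfied, not MDS.

Singleton bound: d ≤ n − k + 1.
Here n = 9, k = 5, so n − k + 1 = 5.
Given d = 3, check d ≤ 5: YES.
Slack = (n − k + 1) − d = 2.
The code is NOT MDS (slack = 2 > 0).
Description: the claimed parameters are [9, 5, 3]_2; such a code would be non-MDS.


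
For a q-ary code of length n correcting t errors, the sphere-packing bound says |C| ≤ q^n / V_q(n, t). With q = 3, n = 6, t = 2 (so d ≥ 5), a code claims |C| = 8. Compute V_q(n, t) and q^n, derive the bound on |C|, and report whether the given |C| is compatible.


V_q(n, t) = 73, q^n = 729, Hamming bound = 9, |C| = 8 ≤ bound (satisfied).

Step 1: Compute V_q(n, t) = Σ_{j=0}^2 C(n, j) (q−1)^j.
  j = 0: C(6,0)·(2)^0 = 1·1 = 1.
  j = 1: C(6,1)·(2)^1 = 6·2 = 12.
  j = 2: C(6,2)·(2)^2 = 15·4 = 60.
  V_q(n, t) = 1 + 12 + 60 = 73.
Step 2: q^n = 3^6 = 729.
Step 3: Hamming bound ⌊q^n / V_q(n,t)⌋ = ⌊729/73⌋ = 9.
Step 4: Compare |C| = 8 to 9: satisfied.
The claimed |C| lies below the Hamming bound.


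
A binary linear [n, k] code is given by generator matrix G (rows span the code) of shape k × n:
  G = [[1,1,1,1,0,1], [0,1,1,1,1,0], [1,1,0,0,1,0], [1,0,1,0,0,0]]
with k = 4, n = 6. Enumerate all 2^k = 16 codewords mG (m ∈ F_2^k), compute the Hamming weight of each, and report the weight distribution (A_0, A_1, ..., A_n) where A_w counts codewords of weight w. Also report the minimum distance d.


Weight distribution: A_0 = 1, A_1 = 1, A_2 = 2, A_3 = 6, A_4 = 5, A_5 = 1. Minimum distance d = 1.

Enumerate all 2^4 = 16 messages m ∈ F_2^4.
For each, compute codeword c = mG in F_2^6, then tally its weight.
  m = 0000 → c = 000000, weight = 0.
  m = 1000 → c = 111101, weight = 5.
  m = 0100 → c = 011110, weight = 4.
  m = 1100 → c = 100011, weight = 3.
  m = 0010 → c = 110010, weight = 3.
  m = 1010 → c = 001111, weight = 4.
  m = 0110 → c = 101100, weight = 3.
  m = 1110 → c = 010001, weight = 2.
  m = 0001 → c = 101000, weight = 2.
  m = 1001 → c = 010101, weight = 3.
  m = 0101 → c = 110110, weight = 4.
  m = 1101 → c = 001011, weight = 3.
  m = 0011 → c = 011010, weight = 3.
  m = 1011 → c = 100111, weight = 4.
  m = 0111 → c = 000100, weight = 1.
  m = 1111 → c = 111001, weight = 4.
Tally weights:
  weight 0: 1 codewords.
  weight 1: 1 codewords.
  weight 2: 2 codewords.
  weight 3: 6 codewords.
  weight 4: 5 codewords.
  weight 5: 1 codewords.
Minimum distance d = smallest w > 0 with A_w > 0 = 1.
Sanity: Σ A_w = 16 = 2^4 = 16 ✓.


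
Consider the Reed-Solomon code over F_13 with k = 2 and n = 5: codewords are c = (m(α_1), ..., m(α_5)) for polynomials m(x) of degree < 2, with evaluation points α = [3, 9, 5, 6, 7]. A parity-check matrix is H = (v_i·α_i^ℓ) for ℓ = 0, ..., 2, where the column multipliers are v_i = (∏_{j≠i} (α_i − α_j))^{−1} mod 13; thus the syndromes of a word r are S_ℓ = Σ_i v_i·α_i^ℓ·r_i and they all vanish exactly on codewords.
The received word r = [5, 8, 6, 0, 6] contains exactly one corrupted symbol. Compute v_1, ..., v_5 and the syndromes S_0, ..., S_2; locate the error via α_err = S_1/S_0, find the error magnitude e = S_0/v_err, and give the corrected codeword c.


S = (9, 11, 12), error at position 5, error magnitude e = 12, c = [5, 8, 6, 0, 7].

Step 1: column multipliers v_i = (∏_{j≠i}(α_i − α_j))^{−1} mod 13.
  i = 1 (α = 3): (3−9)(3−5)(3−6)(3−7) = (−6)·(−2)·(−3)·(−4) = 144 ≡ 1, so v_1 = 1^{−1} = 1 (mod 13).
  i = 2 (α = 9): (9−3)(9−5)(9−6)(9−7) = 6·4·3·2 = 144 ≡ 1, so v_2 = 1^{−1} = 1 (mod 13).
  i = 3 (α = 5): (5−3)(5−9)(5−6)(5−7) = 2·(−4)·(−1)·(−2) = −16 ≡ 10, so v_3 = 10^{−1} = 4 (mod 13).
  i = 4 (α = 6): (6−3)(6−9)(6−5)(6−7) = 3·(−3)·1·(−1) = 9 ≡ 9, so v_4 = 9^{−1} = 3 (mod 13).
  i = 5 (α = 7): (7−3)(7−9)(7−5)(7−6) = 4·(−2)·2·1 = −16 ≡ 10, so v_5 = 10^{−1} = 4 (mod 13).
  v = [1, 1, 4, 3, 4].
Step 2: syndromes of r = [5, 8, 6, 0, 6] (all sums mod 13).
  S_0 = Σ v_i r_i = 1·5 + 1·8 + 4·6 + 3·0 + 4·6 = 61 ≡ 9.
  S_1 = Σ v_i α_i r_i = 1·3·5 + 1·9·8 + 4·5·6 + 3·6·0 + 4·7·6 = 375 ≡ 11.
  α_i^2 mod 13 = [9, 3, 12, 10, 10].
  S_2 = Σ v_i α_i^2 r_i = 1·9·5 + 1·3·8 + 4·12·6 + 3·10·0 + 4·10·6 = 597 ≡ 12.
  S = (9, 11, 12) ≠ 0, so r is not a codeword (an error is present).
Step 3: locate the error. For a single error e at position i, S_ℓ = v_i·e·α_i^ℓ, so α_err = S_1/S_0.
  S_0^{−1} = 9^{−1} = 3 (mod 13), so α_err = 11·3 = 33 ≡ 7 = α_5. Error position i = 5.
  Consistency check: S_2/S_1 = 12·6 = 72 ≡ 7 = α_err ✓ (single-error assumption holds).
Step 4: error magnitude e = S_0/v_5 = S_0·∏_{j≠5}(α_5 − α_j) = 9·10 = 90 ≡ 12 (mod 13).
Step 5: correct position 5: c_5 = r_5 − e = 6 − 12 ≡ 7 (mod 13). Hence c = [5, 8, 6, 0, 7].
  Check: interpolating c through the α_i gives m(x) = 10 + 7·x (degree < 2) with m(α_i) = c_i for every i, so c is indeed a codeword.
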